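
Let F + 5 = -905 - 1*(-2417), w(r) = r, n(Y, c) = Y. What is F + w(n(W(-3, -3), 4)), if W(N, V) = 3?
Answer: 1510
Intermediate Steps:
F = 1507 (F = -5 + (-905 - 1*(-2417)) = -5 + (-905 + 2417) = -5 + 1512 = 1507)
F + w(n(W(-3, -3), 4)) = 1507 + 3 = 1510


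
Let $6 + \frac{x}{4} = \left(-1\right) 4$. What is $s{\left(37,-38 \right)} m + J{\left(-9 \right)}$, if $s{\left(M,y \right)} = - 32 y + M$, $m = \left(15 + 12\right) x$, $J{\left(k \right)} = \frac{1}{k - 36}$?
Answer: $- \frac{60895801}{45} \approx -1.3532 \cdot 10^{6}$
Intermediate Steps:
$J{\left(k \right)} = \frac{1}{-36 + k}$
$x = -40$ ($x = -24 + 4 \left(\left(-1\right) 4\right) = -24 + 4 \left(-4\right) = -24 - 16 = -40$)
$m = -1080$ ($m = \left(15 + 12\right) \left(-40\right) = 27 \left(-40\right) = -1080$)
$s{\left(M,y \right)} = M - 32 y$
$s{\left(37,-38 \right)} m + J{\left(-9 \right)} = \left(37 - -1216\right) \left(-1080\right) + \frac{1}{-36 - 9} = \left(37 + 1216\right) \left(-1080\right) + \frac{1}{-45} = 1253 \left(-1080\right) - \frac{1}{45} = -1353240 - \frac{1}{45} = - \frac{60895801}{45}$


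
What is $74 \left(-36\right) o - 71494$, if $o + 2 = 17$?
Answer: $-111454$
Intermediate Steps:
$o = 15$ ($o = -2 + 17 = 15$)
$74 \left(-36\right) o - 71494 = 74 \left(-36\right) 15 - 71494 = \left(-2664\right) 15 - 71494 = -39960 - 71494 = -111454$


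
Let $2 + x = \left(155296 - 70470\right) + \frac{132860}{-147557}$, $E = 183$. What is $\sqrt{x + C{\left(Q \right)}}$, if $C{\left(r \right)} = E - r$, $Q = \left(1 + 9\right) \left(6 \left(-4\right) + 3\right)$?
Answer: $\frac{\sqrt{1855415952552013}}{147557} \approx 291.92$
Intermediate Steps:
$Q = -210$ ($Q = 10 \left(-24 + 3\right) = 10 \left(-21\right) = -210$)
$x = \frac{12516242108}{147557}$ ($x = -2 + \left(\left(155296 - 70470\right) + \frac{132860}{-147557}\right) = -2 + \left(84826 + 132860 \left(- \frac{1}{147557}\right)\right) = -2 + \left(84826 - \frac{132860}{147557}\right) = -2 + \frac{12516537222}{147557} = \frac{12516242108}{147557} \approx 84823.0$)
$C{\left(r \right)} = 183 - r$
$\sqrt{x + C{\left(Q \right)}} = \sqrt{\frac{12516242108}{147557} + \left(183 - -210\right)} = \sqrt{\frac{12516242108}{147557} + \left(183 + 210\right)} = \sqrt{\frac{12516242108}{147557} + 393} = \sqrt{\frac{12574232009}{147557}} = \frac{\sqrt{1855415952552013}}{147557}$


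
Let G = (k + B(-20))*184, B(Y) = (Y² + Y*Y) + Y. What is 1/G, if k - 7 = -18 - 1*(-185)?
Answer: 1/175536 ≈ 5.6968e-6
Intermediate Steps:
k = 174 (k = 7 + (-18 - 1*(-185)) = 7 + (-18 + 185) = 7 + 167 = 174)
B(Y) = Y + 2*Y² (B(Y) = (Y² + Y²) + Y = 2*Y² + Y = Y + 2*Y²)
G = 175536 (G = (174 - 20*(1 + 2*(-20)))*184 = (174 - 20*(1 - 40))*184 = (174 - 20*(-39))*184 = (174 + 780)*184 = 954*184 = 175536)
1/G = 1/175536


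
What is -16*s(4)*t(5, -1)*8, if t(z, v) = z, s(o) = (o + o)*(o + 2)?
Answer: -30720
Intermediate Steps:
s(o) = 2*o*(2 + o) (s(o) = (2*o)*(2 + o) = 2*o*(2 + o))
-16*s(4)*t(5, -1)*8 = -16*2*4*(2 + 4)*5*8 = -16*2*4*6*5*8 = -768*5*8 = -16*240*8 = -3840*8 = -30720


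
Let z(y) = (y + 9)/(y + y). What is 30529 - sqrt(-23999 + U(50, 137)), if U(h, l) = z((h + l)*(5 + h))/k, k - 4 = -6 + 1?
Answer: 30529 - I*sqrt(20980963270)/935 ≈ 30529.0 - 154.92*I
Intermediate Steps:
k = -1 (k = 4 + (-6 + 1) = 4 - 5 = -1)
z(y) = (9 + y)/(2*y) (z(y) = (9 + y)/((2*y)) = (9 + y)*(1/(2*y)) = (9 + y)/(2*y))
U(h, l) = -(9 + (5 + h)*(h + l))/(2*(5 + h)*(h + l)) (U(h, l) = ((9 + (h + l)*(5 + h))/(2*(((h + l)*(5 + h)))))/(-1) = ((9 + (5 + h)*(h + l))/(2*(((5 + h)*(h + l)))))*(-1) = ((1/((5 + h)*(h + l)))*(9 + (5 + h)*(h + l))/2)*(-1) = ((9 + (5 + h)*(h + l))/(2*(5 + h)*(h + l)))*(-1) = -(9 + (5 + h)*(h + l))/(2*(5 + h)*(h + l)))
30529 - sqrt(-23999 + U(50, 137)) = 30529 - sqrt(-23999 + (-9 - 1*50**2 - 5*50 - 5*137 - 1*50*137)/(2*(50**2 + 5*50 + 5*137 + 50*137))) = 30529 - sqrt(-23999 + (-9 - 1*2500 - 250 - 685 - 6850)/(2*(2500 + 250 + 685 + 6850))) = 30529 - sqrt(-23999 + (1/2)*(-9 - 2500 - 250 - 685 - 6850)/10285) = 30529 - sqrt(-23999 + (1/2)*(1/10285)*(-10294)) = 30529 - sqrt(-23999 - 5147/10285) = 30529 - sqrt(-246834862/10285) = 30529 - I*sqrt(20980963270)/935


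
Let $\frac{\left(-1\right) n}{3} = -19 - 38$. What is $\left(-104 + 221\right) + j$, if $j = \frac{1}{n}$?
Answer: $\frac{20008}{171} \approx 117.01$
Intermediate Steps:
$n = 171$ ($n = - 3 \left(-19 - 38\right) = \left(-3\right) \left(-57\right) = 171$)
$j = \frac{1}{171} \approx 0.005848$
$\left(-104 + 221\right) + j = \left(-104 + 221\right) + \frac{1}{171} = 117 + \frac{1}{171} = \frac{20008}{171}$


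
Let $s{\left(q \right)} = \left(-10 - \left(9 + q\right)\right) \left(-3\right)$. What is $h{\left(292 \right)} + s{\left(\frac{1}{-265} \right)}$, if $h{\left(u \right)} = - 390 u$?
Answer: $- \frac{30163098}{265} \approx -1.1382 \cdot 10^{5}$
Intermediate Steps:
$s{\left(q \right)} = 57 + 3 q$ ($s{\left(q \right)} = \left(-19 - q\right) \left(-3\right) = 57 + 3 q$)
$h{\left(292 \right)} + s{\left(\frac{1}{-265} \right)} = \left(-390\right) 292 + \left(57 + \frac{3}{-265}\right) = -113880 + \left(57 + 3 \left(- \frac{1}{265}\right)\right) = -113880 + \left(57 - \frac{3}{265}\right) = -113880 + \frac{15102}{265} = - \frac{30163098}{265}$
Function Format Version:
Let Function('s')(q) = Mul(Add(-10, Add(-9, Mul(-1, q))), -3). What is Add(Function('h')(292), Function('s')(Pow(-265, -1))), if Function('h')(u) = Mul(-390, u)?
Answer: Rational(-30163098, 265) ≈ -1.1382e+5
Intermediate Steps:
Function('s')(q) = Add(57, Mul(3, q)) (Function('s')(q) = Mul(Add(-19, Mul(-1, q)), -3) = Add(57, Mul(3, q)))
Add(Function('h')(292), Function('s')(Pow(-265, -1))) = Add(Mul(-390, 292), Add(57, Mul(3, Pow(-265, -1)))) = Add(-113880, Add(57, Mul(3, Rational(-1, 265)))) = Add(-113880, Add(57, Rational(-3, 265))) = Add(-113880, Rational(15102, 265)) = Rational(-30163098, 265)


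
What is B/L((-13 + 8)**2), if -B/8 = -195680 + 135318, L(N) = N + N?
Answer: 241448/25 ≈ 9657.9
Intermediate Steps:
L(N) = 2*N
B = 482896 (B = -8*(-195680 + 135318) = -8*(-60362) = 482896)
B/L((-13 + 8)**2) = 482896/((2*(-13 + 8)**2)) = 482896/((2*(-5)**2)) = 482896/((2*25)) = 482896/50 = 482896*(1/50) = 241448/25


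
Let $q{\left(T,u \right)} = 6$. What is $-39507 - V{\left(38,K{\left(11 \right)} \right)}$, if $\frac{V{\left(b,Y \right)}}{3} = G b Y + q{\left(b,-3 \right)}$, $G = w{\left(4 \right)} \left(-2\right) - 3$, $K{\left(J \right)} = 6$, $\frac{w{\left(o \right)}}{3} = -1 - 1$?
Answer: $-45681$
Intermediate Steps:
$w{\left(o \right)} = -6$ ($w{\left(o \right)} = 3 \left(-1 - 1\right) = 3 \left(-2\right) = -6$)
$G = 9$ ($G = \left(-6\right) \left(-2\right) - 3 = 12 - 3 = 9$)
$V{\left(b,Y \right)} = 18 + 27 Y b$ ($V{\left(b,Y \right)} = 3 \left(9 b Y + 6\right) = 3 \left(9 Y b + 6\right) = 3 \left(6 + 9 Y b\right) = 18 + 27 Y b$)
$-39507 - V{\left(38,K{\left(11 \right)} \right)} = -39507 - \left(18 + 27 \cdot 6 \cdot 38\right) = -39507 - \left(18 + 6156\right) = -39507 - 6174 = -45681$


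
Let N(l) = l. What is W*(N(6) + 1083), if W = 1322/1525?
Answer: 1439658/1525 ≈ 944.04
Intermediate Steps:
W = 1322/1525 (W = 1322*(1/1525) = 1322/1525 ≈ 0.86689)
W*(N(6) + 1083) = 1322*(6 + 1083)/1525 = (1322/1525)*1089 = 1439658/1525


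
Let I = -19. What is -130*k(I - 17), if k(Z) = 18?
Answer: -2340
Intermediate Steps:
-130*k(I - 17) = -130*18 = -2340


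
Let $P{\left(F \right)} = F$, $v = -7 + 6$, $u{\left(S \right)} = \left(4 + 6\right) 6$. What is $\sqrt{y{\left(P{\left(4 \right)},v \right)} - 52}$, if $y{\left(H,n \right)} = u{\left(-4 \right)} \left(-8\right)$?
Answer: $2 i \sqrt{133} \approx 23.065 i$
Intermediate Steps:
$u{\left(S \right)} = 60$ ($u{\left(S \right)} = 10 \cdot 6 = 60$)
$v = -1$
$y{\left(H,n \right)} = -480$ ($y{\left(H,n \right)} = 60 \left(-8\right) = -480$)
$\sqrt{y{\left(P{\left(4 \right)},v \right)} - 52} = \sqrt{-480 - 52} = \sqrt{-532} = 2 i \sqrt{133}$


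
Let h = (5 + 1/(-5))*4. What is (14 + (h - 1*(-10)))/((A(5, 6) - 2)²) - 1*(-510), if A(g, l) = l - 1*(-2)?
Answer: 2556/5 ≈ 511.20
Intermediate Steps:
A(g, l) = 2 + l (A(g, l) = l + 2 = 2 + l)
h = 96/5 (h = (5 - ⅕)*4 = (24/5)*4 = 96/5 ≈ 19.200)
(14 + (h - 1*(-10)))/((A(5, 6) - 2)²) - 1*(-510) = (14 + (96/5 - 1*(-10)))/(((2 + 6) - 2)²) - 1*(-510) = (14 + (96/5 + 10))/((8 - 2)²) + 510 = (14 + 146/5)/(6²) + 510 = (216/5)/36 + 510 = (1/36)*(216/5) + 510 = 6/5 + 510 = 2556/5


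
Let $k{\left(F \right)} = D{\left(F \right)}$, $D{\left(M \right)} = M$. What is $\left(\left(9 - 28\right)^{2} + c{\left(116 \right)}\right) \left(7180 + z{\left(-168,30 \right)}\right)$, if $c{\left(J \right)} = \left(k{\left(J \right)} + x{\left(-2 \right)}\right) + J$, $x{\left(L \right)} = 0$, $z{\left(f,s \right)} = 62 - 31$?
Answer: $4276123$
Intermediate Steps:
$k{\left(F \right)} = F$
$z{\left(f,s \right)} = 31$ ($z{\left(f,s \right)} = 62 - 31 = 31$)
$c{\left(J \right)} = 2 J$ ($c{\left(J \right)} = \left(J + 0\right) + J = J + J = 2 J$)
$\left(\left(9 - 28\right)^{2} + c{\left(116 \right)}\right) \left(7180 + z{\left(-168,30 \right)}\right) = \left(\left(9 - 28\right)^{2} + 2 \cdot 116\right) \left(7180 + 31\right) = \left(\left(-19\right)^{2} + 232\right) 7211 = \left(361 + 232\right) 7211 = 593 \cdot 7211 = 4276123$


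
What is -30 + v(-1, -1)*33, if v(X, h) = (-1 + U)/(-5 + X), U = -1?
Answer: -19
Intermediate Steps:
v(X, h) = -2/(-5 + X) (v(X, h) = (-1 - 1)/(-5 + X) = -2/(-5 + X))
-30 + v(-1, -1)*33 = -30 - 2/(-5 - 1)*33 = -30 - 2/(-6)*33 = -30 - 2*(-1/6)*33 = -30 + (1/3)*33 = -30 + 11 = -19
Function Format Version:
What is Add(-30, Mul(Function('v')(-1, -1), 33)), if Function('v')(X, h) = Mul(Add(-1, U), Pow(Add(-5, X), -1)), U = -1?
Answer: -19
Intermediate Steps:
Function('v')(X, h) = Mul(-2, Pow(Add(-5, X), -1)) (Function('v')(X, h) = Mul(Add(-1, -1), Pow(Add(-5, X), -1)) = Mul(-2, Pow(Add(-5, X), -1)))
Add(-30, Mul(Function('v')(-1, -1), 33)) = Add(-30, Mul(Mul(-2, Pow(Add(-5, -1), -1)), 33)) = Add(-30, Mul(Mul(-2, Pow(-6, -1)), 33)) = Add(-30, Mul(Mul(-2, Rational(-1, 6)), 33)) = Add(-30, Mul(Rational(1, 3), 33)) = Add(-30, 11) = -19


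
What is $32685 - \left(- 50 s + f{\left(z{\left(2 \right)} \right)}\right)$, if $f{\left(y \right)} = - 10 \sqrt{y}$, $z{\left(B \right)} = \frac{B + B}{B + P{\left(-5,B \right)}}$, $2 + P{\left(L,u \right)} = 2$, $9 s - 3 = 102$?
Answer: $\frac{99805}{3} + 10 \sqrt{2} \approx 33283.0$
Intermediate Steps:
$s = \frac{35}{3}$ ($s = \frac{1}{3} + \frac{1}{9} \cdot 102 = \frac{1}{3} + \frac{34}{3} = \frac{35}{3} \approx 11.667$)
$P{\left(L,u \right)} = 0$ ($P{\left(L,u \right)} = -2 + 2 = 0$)
$z{\left(B \right)} = 2$ ($z{\left(B \right)} = \frac{B + B}{B + 0} = \frac{2 B}{B} = 2$)
$32685 - \left(- 50 s + f{\left(z{\left(2 \right)} \right)}\right) = 32685 - \left(\left(-50\right) \frac{35}{3} - 10 \sqrt{2}\right) = 32685 - \left(- \frac{1750}{3} - 10 \sqrt{2}\right) = 32685 + \left(\frac{1750}{3} + 10 \sqrt{2}\right) = \frac{99805}{3} + 10 \sqrt{2}$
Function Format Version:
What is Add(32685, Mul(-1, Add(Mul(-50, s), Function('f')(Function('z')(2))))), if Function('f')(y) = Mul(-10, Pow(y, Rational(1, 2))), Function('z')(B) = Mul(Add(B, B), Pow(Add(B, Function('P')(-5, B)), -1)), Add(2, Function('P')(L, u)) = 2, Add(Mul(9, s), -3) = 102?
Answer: Add(Rational(99805, 3), Mul(10, Pow(2, Rational(1, 2)))) ≈ 33283.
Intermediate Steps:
s = Rational(35, 3) (s = Add(Rational(1, 3), Mul(Rational(1, 9), 102)) = Add(Rational(1, 3), Rational(34, 3)) = Rational(35, 3) ≈ 11.667)
Function('P')(L, u) = 0 (Function('P')(L, u) = Add(-2, 2) = 0)
Function('z')(B) = 2 (Function('z')(B) = Mul(Add(B, B), Pow(Add(B, 0), -1)) = Mul(Mul(2, B), Pow(B, -1)) = 2)
Add(32685, Mul(-1, Add(Mul(-50, s), Function('f')(Function('z')(2))))) = Add(32685, Mul(-1, Add(Mul(-50, Rational(35, 3)), Mul(-10, Pow(2, Rational(1, 2)))))) = Add(32685, Mul(-1, Add(Rational(-1750, 3), Mul(-10, Pow(2, Rational(1, 2)))))) = Add(32685, Add(Rational(1750, 3), Mul(10, Pow(2, Rational(1, 2))))) = Add(Rational(99805, 3), Mul(10, Pow(2, Rational(1, 2))))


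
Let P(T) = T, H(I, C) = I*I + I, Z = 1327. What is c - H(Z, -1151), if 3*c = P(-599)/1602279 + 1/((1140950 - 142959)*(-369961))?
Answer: -3127598259830767920160000/1774769533830275787 ≈ -1.7623e+6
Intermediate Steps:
H(I, C) = I + I**2 (H(I, C) = I**2 + I = I + I**2)
c = -221161432864528/1774769533830275787 (c = (-599/1602279 + 1/((1140950 - 142959)*(-369961)))/3 = (-599*1/1602279 - 1/369961/997991)/3 = (-599/1602279 + (1/997991)*(-1/369961))/3 = (-599/1602279 - 1/369217748351)/3 = (1/3)*(-221161432864528/591589844610091929) = -221161432864528/1774769533830275787 ≈ -0.00012461)
c - H(Z, -1151) = -221161432864528/1774769533830275787 - 1327*(1 + 1327) = -221161432864528/1774769533830275787 - 1327*1328 = -221161432864528/1774769533830275787 - 1*1762256 = -221161432864528/1774769533830275787 - 1762256 = -3127598259830767920160000/1774769533830275787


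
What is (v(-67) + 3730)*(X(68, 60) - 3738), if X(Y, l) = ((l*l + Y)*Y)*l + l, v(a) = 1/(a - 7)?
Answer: 2064865292739/37 ≈ 5.5807e+10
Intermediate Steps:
v(a) = 1/(-7 + a)
X(Y, l) = l + Y*l*(Y + l²) (X(Y, l) = ((l² + Y)*Y)*l + l = ((Y + l²)*Y)*l + l = (Y*(Y + l²))*l + l = Y*l*(Y + l²) + l = l + Y*l*(Y + l²))
(v(-67) + 3730)*(X(68, 60) - 3738) = (1/(-7 - 67) + 3730)*(60*(1 + 68² + 68*60²) - 3738) = (1/(-74) + 3730)*(60*(1 + 4624 + 68*3600) - 3738) = (-1/74 + 3730)*(60*(1 + 4624 + 244800) - 3738) = 276019*(60*249425 - 3738)/74 = 276019*(14965500 - 3738)/74 = (276019/74)*14961762 = 2064865292739/37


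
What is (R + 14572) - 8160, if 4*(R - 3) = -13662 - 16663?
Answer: -4665/4 ≈ -1166.3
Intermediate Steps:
R = -30313/4 (R = 3 + (-13662 - 16663)/4 = 3 + (1/4)*(-30325) = 3 - 30325/4 = -30313/4 ≈ -7578.3)
(R + 14572) - 8160 = (-30313/4 + 14572) - 8160 = 27975/4 - 8160 = -4665/4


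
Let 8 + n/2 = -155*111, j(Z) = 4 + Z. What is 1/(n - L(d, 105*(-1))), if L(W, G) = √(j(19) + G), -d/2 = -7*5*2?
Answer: I/(√82 - 34426*I) ≈ -2.9048e-5 + 7.6407e-9*I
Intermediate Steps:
d = 140 (d = -2*(-7*5)*2 = -(-70)*2 = -2*(-70) = 140)
n = -34426 (n = -16 + 2*(-155*111) = -16 + 2*(-17205) = -16 - 34410 = -34426)
L(W, G) = √(23 + G) (L(W, G) = √((4 + 19) + G) = √(23 + G))
1/(n - L(d, 105*(-1))) = 1/(-34426 - √(23 + 105*(-1))) = 1/(-34426 - √(23 - 105)) = 1/(-34426 - √(-82)) = 1/(-34426 - I*√82)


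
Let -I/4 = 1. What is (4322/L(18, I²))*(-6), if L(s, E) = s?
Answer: -4322/3 ≈ -1440.7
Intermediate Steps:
I = -4 (I = -4*1 = -4)
(4322/L(18, I²))*(-6) = (4322/18)*(-6) = (4322*(1/18))*(-6) = (2161/9)*(-6) = -4322/3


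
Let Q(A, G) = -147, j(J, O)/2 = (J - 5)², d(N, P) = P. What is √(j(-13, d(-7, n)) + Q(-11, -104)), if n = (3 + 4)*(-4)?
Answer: √501 ≈ 22.383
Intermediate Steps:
n = -28 (n = 7*(-4) = -28)
j(J, O) = 2*(-5 + J)² (j(J, O) = 2*(J - 5)² = 2*(-5 + J)²)
√(j(-13, d(-7, n)) + Q(-11, -104)) = √(2*(-5 - 13)² - 147) = √(2*(-18)² - 147) = √(2*324 - 147) = √(648 - 147) = √501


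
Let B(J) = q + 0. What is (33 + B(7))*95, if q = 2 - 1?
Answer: 3230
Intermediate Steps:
q = 1
B(J) = 1 (B(J) = 1 + 0 = 1)
(33 + B(7))*95 = (33 + 1)*95 = 34*95 = 3230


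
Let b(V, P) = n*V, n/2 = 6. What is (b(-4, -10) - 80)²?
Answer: 16384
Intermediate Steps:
n = 12 (n = 2*6 = 12)
b(V, P) = 12*V
(b(-4, -10) - 80)² = (12*(-4) - 80)² = (-48 - 80)² = (-128)² = 16384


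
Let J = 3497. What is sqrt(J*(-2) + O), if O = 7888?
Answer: sqrt(894) ≈ 29.900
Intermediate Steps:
sqrt(J*(-2) + O) = sqrt(3497*(-2) + 7888) = sqrt(-6994 + 7888) = sqrt(894)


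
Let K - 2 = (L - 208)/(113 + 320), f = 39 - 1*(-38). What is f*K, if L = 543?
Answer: 92477/433 ≈ 213.57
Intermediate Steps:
f = 77 (f = 39 + 38 = 77)
K = 1201/433 (K = 2 + (543 - 208)/(113 + 320) = 2 + 335/433 = 1201/433 ≈ 2.7737)
f*K = 77*(1201/433) = 92477/433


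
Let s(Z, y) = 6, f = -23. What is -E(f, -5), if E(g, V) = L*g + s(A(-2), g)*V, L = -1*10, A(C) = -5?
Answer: -200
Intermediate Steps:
L = -10
E(g, V) = -10*g + 6*V
-E(f, -5) = -(-10*(-23) + 6*(-5)) = -(230 - 30) = -1*200 = -200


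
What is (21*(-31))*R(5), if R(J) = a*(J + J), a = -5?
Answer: 32550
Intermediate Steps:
R(J) = -10*J (R(J) = -5*(J + J) = -10*J)
(21*(-31))*R(5) = (21*(-31))*(-10*5) = -651*(-50) = 32550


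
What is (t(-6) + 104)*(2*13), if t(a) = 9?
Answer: 2938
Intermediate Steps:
(t(-6) + 104)*(2*13) = (9 + 104)*(2*13) = 113*26 = 2938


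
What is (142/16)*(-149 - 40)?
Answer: -13419/8 ≈ -1677.4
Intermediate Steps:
(142/16)*(-149 - 40) = (142*(1/16))*(-189) = (71/8)*(-189) = -13419/8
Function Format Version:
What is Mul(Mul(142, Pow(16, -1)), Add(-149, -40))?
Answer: Rational(-13419, 8) ≈ -1677.4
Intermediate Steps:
Mul(Mul(142, Pow(16, -1)), Add(-149, -40)) = Mul(Mul(142, Rational(1, 16)), -189) = Mul(Rational(71, 8), -189) = Rational(-13419, 8)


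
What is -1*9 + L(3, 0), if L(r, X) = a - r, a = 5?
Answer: -7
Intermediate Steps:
L(r, X) = 5 - r
-1*9 + L(3, 0) = -1*9 + (5 - 1*3) = -9 + (5 - 3) = -9 + 2 = -7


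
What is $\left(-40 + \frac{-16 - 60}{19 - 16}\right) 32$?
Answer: $- \frac{6272}{3} \approx -2090.7$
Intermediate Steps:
$\left(-40 + \frac{-16 - 60}{19 - 16}\right) 32 = \left(-40 + \frac{-16 - 60}{3}\right) 32 = \left(-40 - \frac{76}{3}\right) 32 = \left(- \frac{196}{3}\right) 32 = - \frac{6272}{3}$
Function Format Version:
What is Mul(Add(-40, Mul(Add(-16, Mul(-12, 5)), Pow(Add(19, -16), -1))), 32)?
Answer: Rational(-6272, 3) ≈ -2090.7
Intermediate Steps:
Mul(Add(-40, Mul(Add(-16, Mul(-12, 5)), Pow(Add(19, -16), -1))), 32) = Mul(Add(-40, Mul(Add(-16, -60), Pow(3, -1))), 32) = Mul(Add(-40, Mul(-76, Rational(1, 3))), 32) = Mul(Add(-40, Rational(-76, 3)), 32) = Mul(Rational(-196, 3), 32) = Rational(-6272, 3)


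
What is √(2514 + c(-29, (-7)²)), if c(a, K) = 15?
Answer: 3*√281 ≈ 50.289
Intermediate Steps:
√(2514 + c(-29, (-7)²)) = √(2514 + 15) = √2529 = 3*√281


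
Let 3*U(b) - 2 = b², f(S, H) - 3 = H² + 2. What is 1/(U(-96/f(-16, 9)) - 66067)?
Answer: -5547/366467647 ≈ -1.5136e-5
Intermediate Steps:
f(S, H) = 5 + H² (f(S, H) = 3 + (H² + 2) = 3 + (2 + H²) = 5 + H²)
U(b) = ⅔ + b²/3
1/(U(-96/f(-16, 9)) - 66067) = 1/((⅔ + (-96/(5 + 9²))²/3) - 66067) = 1/((⅔ + (-96/(5 + 81))²/3) - 66067) = 1/((⅔ + (-96/86)²/3) - 66067) = 1/((⅔ + (-96*1/86)²/3) - 66067) = 1/((⅔ + (-48/43)²/3) - 66067) = 1/((⅔ + (⅓)*(2304/1849)) - 66067) = 1/((⅔ + 768/1849) - 66067) = 1/(6002/5547 - 66067) = 1/(-366467647/5547) = -5547/366467647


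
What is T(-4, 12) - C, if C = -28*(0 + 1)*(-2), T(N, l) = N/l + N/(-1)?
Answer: -157/3 ≈ -52.333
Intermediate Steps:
T(N, l) = -N + N/l (T(N, l) = N/l + N*(-1) = N/l - N = -N + N/l)
C = 56 (C = -28*(-2) = 56)
T(-4, 12) - C = (-1*(-4) - 4/12) - 1*56 = (4 - 4*1/12) - 56 = (4 - 1/3) - 56 = 11/3 - 56 = -157/3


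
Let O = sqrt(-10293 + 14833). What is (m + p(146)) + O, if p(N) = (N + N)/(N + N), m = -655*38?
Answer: -24889 + 2*sqrt(1135) ≈ -24822.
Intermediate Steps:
m = -24890
O = 2*sqrt(1135) (O = sqrt(4540) = 2*sqrt(1135) ≈ 67.380)
p(N) = 1 (p(N) = (2*N)/((2*N)) = (2*N)*(1/(2*N)) = 1)
(m + p(146)) + O = (-24890 + 1) + 2*sqrt(1135) = -24889 + 2*sqrt(1135)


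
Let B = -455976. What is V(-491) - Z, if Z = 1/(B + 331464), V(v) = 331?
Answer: 41213473/124512 ≈ 331.00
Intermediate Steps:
Z = -1/124512 (Z = 1/(-455976 + 331464) = 1/(-124512) = -1/124512 ≈ -8.0313e-6)
V(-491) - Z = 331 - 1*(-1/124512) = 331 + 1/124512 = 41213473/124512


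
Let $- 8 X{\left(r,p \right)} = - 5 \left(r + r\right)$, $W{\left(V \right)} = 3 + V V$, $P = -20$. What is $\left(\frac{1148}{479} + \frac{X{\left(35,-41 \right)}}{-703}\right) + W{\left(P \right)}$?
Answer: $\frac{545964395}{1346948} \approx 405.33$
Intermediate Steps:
$W{\left(V \right)} = 3 + V^{2}$
$X{\left(r,p \right)} = \frac{5 r}{4}$ ($X{\left(r,p \right)} = - \frac{\left(-5\right) \left(r + r\right)}{8} = - \frac{\left(-5\right) 2 r}{8} = - \frac{\left(-10\right) r}{8} = \frac{5 r}{4}$)
$\left(\frac{1148}{479} + \frac{X{\left(35,-41 \right)}}{-703}\right) + W{\left(P \right)} = \left(\frac{1148}{479} + \frac{\frac{5}{4} \cdot 35}{-703}\right) + \left(3 + \left(-20\right)^{2}\right) = \left(1148 \cdot \frac{1}{479} + \frac{175}{4} \left(- \frac{1}{703}\right)\right) + \left(3 + 400\right) = \left(\frac{1148}{479} - \frac{175}{2812}\right) + 403 = \frac{3144351}{1346948} + 403 = \frac{545964395}{1346948}$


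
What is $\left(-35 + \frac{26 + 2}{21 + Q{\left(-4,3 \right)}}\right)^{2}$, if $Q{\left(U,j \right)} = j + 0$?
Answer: $\frac{41209}{36} \approx 1144.7$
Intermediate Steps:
$Q{\left(U,j \right)} = j$
$\left(-35 + \frac{26 + 2}{21 + Q{\left(-4,3 \right)}}\right)^{2} = \left(-35 + \frac{26 + 2}{21 + 3}\right)^{2} = \left(-35 + \frac{28}{24}\right)^{2} = \left(-35 + 28 \cdot \frac{1}{24}\right)^{2} = \left(-35 + \frac{7}{6}\right)^{2} = \left(- \frac{203}{6}\right)^{2} = \frac{41209}{36}$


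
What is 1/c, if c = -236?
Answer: -1/236 ≈ -0.0042373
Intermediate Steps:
1/c = 1/(-236) = -1/236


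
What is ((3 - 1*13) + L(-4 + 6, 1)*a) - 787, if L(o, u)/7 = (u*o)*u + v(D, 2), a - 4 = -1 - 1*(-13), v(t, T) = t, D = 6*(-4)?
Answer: -3261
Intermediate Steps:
D = -24
a = 16 (a = 4 + (-1 - 1*(-13)) = 4 + (-1 + 13) = 4 + 12 = 16)
L(o, u) = -168 + 7*o*u² (L(o, u) = 7*((u*o)*u - 24) = 7*((o*u)*u - 24) = 7*(o*u² - 24) = 7*(-24 + o*u²) = -168 + 7*o*u²)
((3 - 1*13) + L(-4 + 6, 1)*a) - 787 = ((3 - 1*13) + (-168 + 7*(-4 + 6)*1²)*16) - 787 = ((3 - 13) + (-168 + 7*2*1)*16) - 787 = (-10 + (-168 + 14)*16) - 787 = (-10 - 154*16) - 787 = (-10 - 2464) - 787 = -2474 - 787 = -3261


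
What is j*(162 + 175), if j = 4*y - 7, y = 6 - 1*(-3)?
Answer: 9773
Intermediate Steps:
y = 9 (y = 6 + 3 = 9)
j = 29 (j = 4*9 - 7 = 36 - 7 = 29)
j*(162 + 175) = 29*(162 + 175) = 29*337 = 9773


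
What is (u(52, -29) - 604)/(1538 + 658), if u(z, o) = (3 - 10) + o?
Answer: -160/549 ≈ -0.29144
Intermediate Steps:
u(z, o) = -7 + o
(u(52, -29) - 604)/(1538 + 658) = ((-7 - 29) - 604)/(1538 + 658) = (-36 - 604)/2196 = -640*1/2196 = -160/549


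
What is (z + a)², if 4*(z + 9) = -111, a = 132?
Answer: 145161/16 ≈ 9072.6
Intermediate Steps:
z = -147/4 (z = -9 + (¼)*(-111) = -9 - 111/4 = -147/4 ≈ -36.750)
(z + a)² = (-147/4 + 132)² = (381/4)² = 145161/16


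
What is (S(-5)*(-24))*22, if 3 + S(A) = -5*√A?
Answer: 1584 + 2640*I*√5 ≈ 1584.0 + 5903.2*I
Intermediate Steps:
S(A) = -3 - 5*√A
(S(-5)*(-24))*22 = ((-3 - 5*I*√5)*(-24))*22 = (72 + 120*I*√5)*22 = 1584 + 2640*I*√5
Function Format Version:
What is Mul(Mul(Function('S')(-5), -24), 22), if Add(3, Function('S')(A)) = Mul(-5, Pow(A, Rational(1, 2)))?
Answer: Add(1584, Mul(2640, I, Pow(5, Rational(1, 2)))) ≈ Add(1584.0, Mul(5903.2, I))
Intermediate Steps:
Function('S')(A) = Add(-3, Mul(-5, Pow(A, Rational(1, 2))))
Mul(Mul(Function('S')(-5), -24), 22) = Mul(Mul(Add(-3, Mul(-5, Pow(-5, Rational(1, 2)))), -24), 22) = Mul(Mul(Add(-3, Mul(-5, Mul(I, Pow(5, Rational(1, 2))))), -24), 22) = Mul(Mul(Add(-3, Mul(-5, I, Pow(5, Rational(1, 2)))), -24), 22) = Mul(Add(72, Mul(120, I, Pow(5, Rational(1, 2)))), 22) = Add(1584, Mul(2640, I, Pow(5, Rational(1, 2))))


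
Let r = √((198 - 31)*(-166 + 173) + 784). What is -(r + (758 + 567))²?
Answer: -1757578 - 7950*√217 ≈ -1.8747e+6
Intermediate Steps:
r = 3*√217 (r = √(167*7 + 784) = √(1169 + 784) = √1953 = 3*√217 ≈ 44.193)
-(r + (758 + 567))² = -(3*√217 + (758 + 567))² = -(3*√217 + 1325)² = -(1325 + 3*√217)²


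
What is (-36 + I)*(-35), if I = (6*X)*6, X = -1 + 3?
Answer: -1260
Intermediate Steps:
X = 2
I = 72 (I = (6*2)*6 = 12*6 = 72)
(-36 + I)*(-35) = (-36 + 72)*(-35) = 36*(-35) = -1260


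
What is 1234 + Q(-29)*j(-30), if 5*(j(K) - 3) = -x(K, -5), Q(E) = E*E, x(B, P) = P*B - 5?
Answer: -20632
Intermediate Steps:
x(B, P) = -5 + B*P (x(B, P) = B*P - 5 = -5 + B*P)
Q(E) = E²
j(K) = 4 + K (j(K) = 3 + (-(-5 + K*(-5)))/5 = 3 + (-(-5 - 5*K))/5 = 3 + (5 + 5*K)/5 = 3 + (1 + K) = 4 + K)
1234 + Q(-29)*j(-30) = 1234 + (-29)²*(4 - 30) = 1234 + 841*(-26) = 1234 - 21866 = -20632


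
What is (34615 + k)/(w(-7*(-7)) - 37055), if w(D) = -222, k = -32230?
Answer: -2385/37277 ≈ -0.063980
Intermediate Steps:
(34615 + k)/(w(-7*(-7)) - 37055) = (34615 - 32230)/(-222 - 37055) = 2385/(-37277) = 2385*(-1/37277) = -2385/37277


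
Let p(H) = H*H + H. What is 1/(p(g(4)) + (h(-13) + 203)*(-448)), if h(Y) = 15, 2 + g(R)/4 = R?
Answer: -1/97592 ≈ -1.0247e-5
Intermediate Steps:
g(R) = -8 + 4*R
p(H) = H + H**2 (p(H) = H**2 + H = H + H**2)
1/(p(g(4)) + (h(-13) + 203)*(-448)) = 1/((-8 + 4*4)*(1 + (-8 + 4*4)) + (15 + 203)*(-448)) = 1/((-8 + 16)*(1 + (-8 + 16)) + 218*(-448)) = 1/(8*(1 + 8) - 97664) = 1/(8*9 - 97664) = 1/(72 - 97664) = 1/(-97592) = -1/97592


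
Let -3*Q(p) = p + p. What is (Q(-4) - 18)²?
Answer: 2116/9 ≈ 235.11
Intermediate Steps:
Q(p) = -2*p/3 (Q(p) = -(p + p)/3 = -2*p/3)
(Q(-4) - 18)² = (-⅔*(-4) - 18)² = (8/3 - 18)² = (-46/3)² = 2116/9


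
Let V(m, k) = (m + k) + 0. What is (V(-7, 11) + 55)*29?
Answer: 1711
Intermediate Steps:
V(m, k) = k + m (V(m, k) = (k + m) + 0 = k + m)
(V(-7, 11) + 55)*29 = ((11 - 7) + 55)*29 = (4 + 55)*29 = 59*29 = 1711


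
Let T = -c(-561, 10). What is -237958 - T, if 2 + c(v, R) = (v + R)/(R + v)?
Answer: -237959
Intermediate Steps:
c(v, R) = -1 (c(v, R) = -2 + (v + R)/(R + v) = -2 + (R + v)/(R + v) = -2 + 1 = -1)
T = 1 (T = -1*(-1) = 1)
-237958 - T = -237958 - 1*1 = -237958 - 1 = -237959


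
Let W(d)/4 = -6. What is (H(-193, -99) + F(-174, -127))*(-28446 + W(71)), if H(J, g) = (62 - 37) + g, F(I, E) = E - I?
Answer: 768690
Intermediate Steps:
H(J, g) = 25 + g
W(d) = -24 (W(d) = 4*(-6) = -24)
(H(-193, -99) + F(-174, -127))*(-28446 + W(71)) = ((25 - 99) + (-127 - 1*(-174)))*(-28446 - 24) = (-74 + (-127 + 174))*(-28470) = (-74 + 47)*(-28470) = -27*(-28470) = 768690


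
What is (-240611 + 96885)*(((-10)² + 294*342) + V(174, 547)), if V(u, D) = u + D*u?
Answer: -28170296000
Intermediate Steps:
(-240611 + 96885)*(((-10)² + 294*342) + V(174, 547)) = (-240611 + 96885)*(((-10)² + 294*342) + 174*(1 + 547)) = -143726*((100 + 100548) + 174*548) = -143726*(100648 + 95352) = -143726*196000 = -28170296000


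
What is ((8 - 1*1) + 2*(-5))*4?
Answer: -12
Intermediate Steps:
((8 - 1*1) + 2*(-5))*4 = ((8 - 1) - 10)*4 = (7 - 10)*4 = -3*4 = -12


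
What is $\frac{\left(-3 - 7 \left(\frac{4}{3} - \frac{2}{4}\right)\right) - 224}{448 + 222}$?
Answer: $- \frac{1397}{4020} \approx -0.34751$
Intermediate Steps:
$\frac{\left(-3 - 7 \left(\frac{4}{3} - \frac{2}{4}\right)\right) - 224}{448 + 222} = \frac{\left(-3 - 7 \left(4 \cdot \frac{1}{3} - \frac{1}{2}\right)\right) - 224}{670} = \left(\left(-3 - 7 \left(\frac{4}{3} - \frac{1}{2}\right)\right) - 224\right) \frac{1}{670} = \left(\left(-3 - \frac{35}{6}\right) - 224\right) \frac{1}{670} = \left(- \frac{53}{6} - 224\right) \frac{1}{670} = \left(- \frac{1397}{6}\right) \frac{1}{670} = - \frac{1397}{4020}$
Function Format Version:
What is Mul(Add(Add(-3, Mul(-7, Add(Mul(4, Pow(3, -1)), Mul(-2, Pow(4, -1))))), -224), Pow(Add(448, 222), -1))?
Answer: Rational(-1397, 4020) ≈ -0.34751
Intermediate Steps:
Mul(Add(Add(-3, Mul(-7, Add(Mul(4, Pow(3, -1)), Mul(-2, Pow(4, -1))))), -224), Pow(Add(448, 222), -1)) = Mul(Add(Add(-3, Mul(-7, Add(Mul(4, Rational(1, 3)), Mul(-2, Rational(1, 4))))), -224), Pow(670, -1)) = Mul(Add(Add(-3, Mul(-7, Add(Rational(4, 3), Rational(-1, 2)))), -224), Rational(1, 670)) = Mul(Add(Add(-3, Mul(-7, Rational(5, 6))), -224), Rational(1, 670)) = Mul(Add(Add(-3, Rational(-35, 6)), -224), Rational(1, 670)) = Mul(Add(Rational(-53, 6), -224), Rational(1, 670)) = Mul(Rational(-1397, 6), Rational(1, 670)) = Rational(-1397, 4020)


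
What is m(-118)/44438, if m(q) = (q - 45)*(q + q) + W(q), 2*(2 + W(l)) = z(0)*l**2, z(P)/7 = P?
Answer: 19233/22219 ≈ 0.86561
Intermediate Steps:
z(P) = 7*P
W(l) = -2 (W(l) = -2 + ((7*0)*l**2)/2 = -2 + (0*l**2)/2 = -2 + (1/2)*0 = -2 + 0 = -2)
m(q) = -2 + 2*q*(-45 + q) (m(q) = (q - 45)*(q + q) - 2 = (-45 + q)*(2*q) - 2 = 2*q*(-45 + q) - 2 = -2 + 2*q*(-45 + q))
m(-118)/44438 = (-2 - 90*(-118) + 2*(-118)**2)/44438 = (-2 + 10620 + 2*13924)*(1/44438) = (-2 + 10620 + 27848)*(1/44438) = 38466*(1/44438) = 19233/22219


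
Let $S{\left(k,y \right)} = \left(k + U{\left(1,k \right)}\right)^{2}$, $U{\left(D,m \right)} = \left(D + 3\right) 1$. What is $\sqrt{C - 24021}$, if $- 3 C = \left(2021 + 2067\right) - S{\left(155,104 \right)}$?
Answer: $\frac{i \sqrt{152610}}{3} \approx 130.22 i$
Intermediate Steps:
$U{\left(D,m \right)} = 3 + D$ ($U{\left(D,m \right)} = \left(3 + D\right) 1 = 3 + D$)
$S{\left(k,y \right)} = \left(4 + k\right)^{2}$ ($S{\left(k,y \right)} = \left(k + \left(3 + 1\right)\right)^{2} = \left(k + 4\right)^{2} = \left(4 + k\right)^{2}$)
$C = \frac{21193}{3}$ ($C = - \frac{\left(2021 + 2067\right) - \left(4 + 155\right)^{2}}{3} = - \frac{4088 - 159^{2}}{3} = - \frac{4088 - 25281}{3} = \left(- \frac{1}{3}\right) \left(-21193\right) = \frac{21193}{3} \approx 7064.3$)
$\sqrt{C - 24021} = \sqrt{\frac{21193}{3} - 24021} = \sqrt{- \frac{50870}{3}} = \frac{i \sqrt{152610}}{3}$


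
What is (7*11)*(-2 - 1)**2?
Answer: 693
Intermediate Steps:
(7*11)*(-2 - 1)**2 = 77*(-3)**2 = 77*9 = 693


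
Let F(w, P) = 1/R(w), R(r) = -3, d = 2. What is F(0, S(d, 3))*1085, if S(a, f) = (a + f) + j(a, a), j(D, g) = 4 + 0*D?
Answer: -1085/3 ≈ -361.67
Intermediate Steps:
j(D, g) = 4 (j(D, g) = 4 + 0 = 4)
S(a, f) = 4 + a + f (S(a, f) = (a + f) + 4 = 4 + a + f)
F(w, P) = -⅓ (F(w, P) = 1/(-3) = -⅓)
F(0, S(d, 3))*1085 = -⅓*1085 = -1085/3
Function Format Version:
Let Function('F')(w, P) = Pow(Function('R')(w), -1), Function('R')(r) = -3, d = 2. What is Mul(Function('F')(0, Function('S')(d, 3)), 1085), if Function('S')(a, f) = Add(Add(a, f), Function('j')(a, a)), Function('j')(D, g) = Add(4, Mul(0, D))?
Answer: Rational(-1085, 3) ≈ -361.67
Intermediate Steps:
Function('j')(D, g) = 4 (Function('j')(D, g) = Add(4, 0) = 4)
Function('S')(a, f) = Add(4, a, f) (Function('S')(a, f) = Add(Add(a, f), 4) = Add(4, a, f))
Function('F')(w, P) = Rational(-1, 3) (Function('F')(w, P) = Pow(-3, -1) = Rational(-1, 3))
Mul(Function('F')(0, Function('S')(d, 3)), 1085) = Mul(Rational(-1, 3), 1085) = Rational(-1085, 3)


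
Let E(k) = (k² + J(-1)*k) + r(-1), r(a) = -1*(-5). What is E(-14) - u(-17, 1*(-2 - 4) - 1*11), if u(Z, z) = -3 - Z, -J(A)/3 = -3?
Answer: 61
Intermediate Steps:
r(a) = 5
J(A) = 9 (J(A) = -3*(-3) = 9)
E(k) = 5 + k² + 9*k (E(k) = (k² + 9*k) + 5 = 5 + k² + 9*k)
E(-14) - u(-17, 1*(-2 - 4) - 1*11) = (5 + (-14)² + 9*(-14)) - (-3 - 1*(-17)) = (5 + 196 - 126) - (-3 + 17) = 75 - 1*14 = 75 - 14 = 61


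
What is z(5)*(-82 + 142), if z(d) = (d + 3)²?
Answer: 3840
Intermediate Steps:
z(d) = (3 + d)²
z(5)*(-82 + 142) = (3 + 5)²*(-82 + 142) = 8²*60 = 64*60 = 3840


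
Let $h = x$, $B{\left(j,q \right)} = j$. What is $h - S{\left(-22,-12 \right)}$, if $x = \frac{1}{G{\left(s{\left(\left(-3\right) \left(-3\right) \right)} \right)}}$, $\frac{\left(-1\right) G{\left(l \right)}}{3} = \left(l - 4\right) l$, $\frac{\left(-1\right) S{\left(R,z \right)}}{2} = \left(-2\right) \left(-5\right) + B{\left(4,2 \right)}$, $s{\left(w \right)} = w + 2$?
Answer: $\frac{6467}{231} \approx 27.996$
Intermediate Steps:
$s{\left(w \right)} = 2 + w$
$S{\left(R,z \right)} = -28$ ($S{\left(R,z \right)} = - 2 \left(\left(-2\right) \left(-5\right) + 4\right) = - 2 \left(10 + 4\right) = \left(-2\right) 14 = -28$)
$G{\left(l \right)} = - 3 l \left(-4 + l\right)$ ($G{\left(l \right)} = - 3 \left(l - 4\right) l = - 3 \left(-4 + l\right) l = - 3 l \left(-4 + l\right)$)
$x = - \frac{1}{231}$ ($x = \frac{1}{3 \left(2 - -9\right) \left(4 - \left(2 - -9\right)\right)} = \frac{1}{3 \left(2 + 9\right) \left(4 - \left(2 + 9\right)\right)} = \frac{1}{3 \cdot 11 \left(4 - 11\right)} = \frac{1}{3 \cdot 11 \left(-7\right)} = \frac{1}{-231} = - \frac{1}{231} \approx -0.004329$)
$h = - \frac{1}{231} \approx -0.004329$
$h - S{\left(-22,-12 \right)} = - \frac{1}{231} - -28 = - \frac{1}{231} + 28 = \frac{6467}{231}$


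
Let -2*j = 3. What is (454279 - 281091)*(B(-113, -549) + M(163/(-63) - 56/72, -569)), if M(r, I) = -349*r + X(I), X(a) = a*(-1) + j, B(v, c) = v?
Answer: 17772812342/63 ≈ 2.8211e+8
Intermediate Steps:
j = -3/2 (j = -½*3 = -3/2 ≈ -1.5000)
X(a) = -3/2 - a (X(a) = a*(-1) - 3/2 = -a - 3/2 = -3/2 - a)
M(r, I) = -3/2 - I - 349*r (M(r, I) = -349*r + (-3/2 - I) = -3/2 - I - 349*r)
(454279 - 281091)*(B(-113, -549) + M(163/(-63) - 56/72, -569)) = (454279 - 281091)*(-113 + (-3/2 - 1*(-569) - 349*(163/(-63) - 56/72))) = 173188*(-113 + (-3/2 + 569 - 349*(163*(-1/63) - 56*1/72))) = 173188*(-113 + (-3/2 + 569 - 349*(-163/63 - 7/9))) = 173188*(-113 + (-3/2 + 569 - 349*(-212/63))) = 173188*(-113 + (-3/2 + 569 + 73988/63)) = 173188*(-113 + 219481/126) = 173188*(205243/126) = 17772812342/63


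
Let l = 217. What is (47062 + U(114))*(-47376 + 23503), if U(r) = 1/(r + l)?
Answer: -371882206579/331 ≈ -1.1235e+9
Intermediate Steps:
U(r) = 1/(217 + r) (U(r) = 1/(r + 217) = 1/(217 + r))
(47062 + U(114))*(-47376 + 23503) = (47062 + 1/(217 + 114))*(-47376 + 23503) = (47062 + 1/331)*(-23873) = (15577523/331)*(-23873) = -371882206579/331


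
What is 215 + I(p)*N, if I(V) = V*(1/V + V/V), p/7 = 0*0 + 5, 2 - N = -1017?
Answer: 36899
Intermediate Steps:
N = 1019 (N = 2 - 1*(-1017) = 2 + 1017 = 1019)
p = 35 (p = 7*(0*0 + 5) = 7*(0 + 5) = 7*5 = 35)
I(V) = V*(1 + 1/V) (I(V) = V*(1/V + 1) = V*(1 + 1/V))
215 + I(p)*N = 215 + (1 + 35)*1019 = 215 + 36*1019 = 215 + 36684 = 36899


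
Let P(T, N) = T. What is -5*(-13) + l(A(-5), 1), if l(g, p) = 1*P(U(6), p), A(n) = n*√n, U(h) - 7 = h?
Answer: 78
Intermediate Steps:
U(h) = 7 + h
A(n) = n^(3/2)
l(g, p) = 13 (l(g, p) = 1*(7 + 6) = 1*13 = 13)
-5*(-13) + l(A(-5), 1) = -5*(-13) + 13 = 65 + 13 = 78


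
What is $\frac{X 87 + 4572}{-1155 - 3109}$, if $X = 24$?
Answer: $- \frac{1665}{1066} \approx -1.5619$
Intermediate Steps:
$\frac{X 87 + 4572}{-1155 - 3109} = \frac{24 \cdot 87 + 4572}{-1155 - 3109} = \frac{2088 + 4572}{-4264} = 6660 \left(- \frac{1}{4264}\right) = - \frac{1665}{1066}$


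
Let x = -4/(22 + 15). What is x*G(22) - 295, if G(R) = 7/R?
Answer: -120079/407 ≈ -295.03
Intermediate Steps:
x = -4/37 ≈ -0.10811
x*G(22) - 295 = -28/(37*22) - 295 = -4/37*7/22 - 295 = -14/407 - 295 = -120079/407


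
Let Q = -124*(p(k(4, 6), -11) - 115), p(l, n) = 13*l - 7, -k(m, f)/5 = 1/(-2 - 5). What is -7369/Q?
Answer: -51583/97836 ≈ -0.52724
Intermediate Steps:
k(m, f) = 5/7 (k(m, f) = -5/(-2 - 5) = -5/(-7) = -5*(-⅐) = 5/7)
p(l, n) = -7 + 13*l
Q = 97836/7 (Q = -124*((-7 + 13*(5/7)) - 115) = -124*((-7 + 65/7) - 115) = -124*(16/7 - 115) = -124*(-789/7) = 97836/7 ≈ 13977.)
-7369/Q = -7369/97836/7 = -7369*7/97836 = -51583/97836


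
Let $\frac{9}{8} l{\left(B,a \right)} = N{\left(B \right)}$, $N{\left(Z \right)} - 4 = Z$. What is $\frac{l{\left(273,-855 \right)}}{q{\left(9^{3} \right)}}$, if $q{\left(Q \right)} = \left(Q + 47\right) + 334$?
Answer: $\frac{1108}{4995} \approx 0.22182$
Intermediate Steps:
$N{\left(Z \right)} = 4 + Z$
$l{\left(B,a \right)} = \frac{32}{9} + \frac{8 B}{9}$ ($l{\left(B,a \right)} = \frac{8 \left(4 + B\right)}{9} = \frac{32}{9} + \frac{8 B}{9}$)
$q{\left(Q \right)} = 381 + Q$ ($q{\left(Q \right)} = \left(47 + Q\right) + 334 = 381 + Q$)
$\frac{l{\left(273,-855 \right)}}{q{\left(9^{3} \right)}} = \frac{\frac{32}{9} + \frac{8}{9} \cdot 273}{381 + 9^{3}} = \frac{\frac{32}{9} + \frac{728}{3}}{381 + 729} = \frac{2216}{9 \cdot 1110} = \frac{2216}{9} \cdot \frac{1}{1110} = \frac{1108}{4995}$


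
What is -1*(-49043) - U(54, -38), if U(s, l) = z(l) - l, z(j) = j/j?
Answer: 49004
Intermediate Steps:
z(j) = 1
U(s, l) = 1 - l
-1*(-49043) - U(54, -38) = -1*(-49043) - (1 - 1*(-38)) = 49043 - (1 + 38) = 49043 - 1*39 = 49043 - 39 = 49004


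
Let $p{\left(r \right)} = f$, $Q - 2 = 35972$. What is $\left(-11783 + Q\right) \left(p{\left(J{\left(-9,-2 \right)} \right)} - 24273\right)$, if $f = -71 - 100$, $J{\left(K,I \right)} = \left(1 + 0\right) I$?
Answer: $-591324804$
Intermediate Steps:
$J{\left(K,I \right)} = I$ ($J{\left(K,I \right)} = 1 I = I$)
$Q = 35974$ ($Q = 2 + 35972 = 35974$)
$f = -171$
$p{\left(r \right)} = -171$
$\left(-11783 + Q\right) \left(p{\left(J{\left(-9,-2 \right)} \right)} - 24273\right) = \left(-11783 + 35974\right) \left(-171 - 24273\right) = 24191 \left(-24444\right) = -591324804$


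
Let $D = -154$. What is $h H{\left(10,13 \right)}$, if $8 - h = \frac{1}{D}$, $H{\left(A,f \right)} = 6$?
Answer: $\frac{3699}{77} \approx 48.039$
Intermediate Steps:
$h = \frac{1233}{154}$ ($h = 8 - \frac{1}{-154} = 8 - - \frac{1}{154} = 8 + \frac{1}{154} = \frac{1233}{154} \approx 8.0065$)
$h H{\left(10,13 \right)} = \frac{1233}{154} \cdot 6 = \frac{3699}{77}$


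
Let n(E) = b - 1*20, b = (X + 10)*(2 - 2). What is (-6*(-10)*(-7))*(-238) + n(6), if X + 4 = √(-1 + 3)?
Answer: 99940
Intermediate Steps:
X = -4 + √2 (X = -4 + √(-1 + 3) = -4 + √2 ≈ -2.5858)
b = 0 (b = ((-4 + √2) + 10)*(2 - 2) = (6 + √2)*0 = 0)
n(E) = -20 (n(E) = 0 - 1*20 = 0 - 20 = -20)
(-6*(-10)*(-7))*(-238) + n(6) = (-6*(-10)*(-7))*(-238) - 20 = (60*(-7))*(-238) - 20 = -420*(-238) - 20 = 99960 - 20 = 99940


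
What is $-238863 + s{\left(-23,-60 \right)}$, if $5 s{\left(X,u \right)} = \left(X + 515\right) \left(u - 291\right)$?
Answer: $- \frac{1367007}{5} \approx -2.734 \cdot 10^{5}$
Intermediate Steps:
$s{\left(X,u \right)} = \frac{\left(-291 + u\right) \left(515 + X\right)}{5}$ ($s{\left(X,u \right)} = \frac{\left(X + 515\right) \left(u - 291\right)}{5} = \frac{\left(515 + X\right) \left(-291 + u\right)}{5} = \frac{\left(-291 + u\right) \left(515 + X\right)}{5}$)
$-238863 + s{\left(-23,-60 \right)} = -238863 + \left(-29973 + 103 \left(-60\right) - - \frac{6693}{5} + \frac{1}{5} \left(-23\right) \left(-60\right)\right) = -238863 + \left(-29973 - 6180 + \frac{6693}{5} + 276\right) = -238863 - \frac{172692}{5} = - \frac{1367007}{5}$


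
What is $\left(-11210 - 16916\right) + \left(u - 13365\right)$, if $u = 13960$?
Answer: $-27531$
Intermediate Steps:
$\left(-11210 - 16916\right) + \left(u - 13365\right) = \left(-11210 - 16916\right) + \left(13960 - 13365\right) = -28126 + \left(13960 - 13365\right) = -28126 + 595 = -27531$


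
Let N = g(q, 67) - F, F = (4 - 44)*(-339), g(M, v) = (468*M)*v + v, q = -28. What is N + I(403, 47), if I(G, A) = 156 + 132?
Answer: -891173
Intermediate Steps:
I(G, A) = 288
g(M, v) = v + 468*M*v (g(M, v) = 468*M*v + v = v + 468*M*v)
F = 13560 (F = -40*(-339) = 13560)
N = -891461 (N = 67*(1 + 468*(-28)) - 1*13560 = 67*(1 - 13104) - 13560 = 67*(-13103) - 13560 = -877901 - 13560 = -891461)
N + I(403, 47) = -891461 + 288 = -891173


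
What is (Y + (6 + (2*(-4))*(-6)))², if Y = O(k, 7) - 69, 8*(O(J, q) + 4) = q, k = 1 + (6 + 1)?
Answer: 21025/64 ≈ 328.52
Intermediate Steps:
k = 8 (k = 1 + 7 = 8)
O(J, q) = -4 + q/8
Y = -577/8 (Y = (-4 + (⅛)*7) - 69 = (-4 + 7/8) - 69 = -25/8 - 69 = -577/8 ≈ -72.125)
(Y + (6 + (2*(-4))*(-6)))² = (-577/8 + (6 + (2*(-4))*(-6)))² = (-577/8 + (6 - 8*(-6)))² = (-577/8 + (6 + 48))² = (-577/8 + 54)² = (-145/8)² = 21025/64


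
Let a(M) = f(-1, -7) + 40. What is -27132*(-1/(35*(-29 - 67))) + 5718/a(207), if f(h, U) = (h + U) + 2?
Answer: 108869/680 ≈ 160.10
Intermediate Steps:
f(h, U) = 2 + U + h (f(h, U) = (U + h) + 2 = 2 + U + h)
a(M) = 34 (a(M) = (2 - 7 - 1) + 40 = -6 + 40 = 34)
-27132*(-1/(35*(-29 - 67))) + 5718/a(207) = -27132*(-1/(35*(-29 - 67))) + 5718/34 = -27132/((-35*(-96))) + 5718*(1/34) = -27132/3360 + 2859/17 = -27132*1/3360 + 2859/17 = -323/40 + 2859/17 = 108869/680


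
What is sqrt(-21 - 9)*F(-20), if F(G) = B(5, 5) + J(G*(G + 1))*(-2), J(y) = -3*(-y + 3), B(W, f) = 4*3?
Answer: -2250*I*sqrt(30) ≈ -12324.0*I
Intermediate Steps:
B(W, f) = 12
J(y) = -9 + 3*y (J(y) = -3*(3 - y) = -9 + 3*y)
F(G) = 30 - 6*G*(1 + G) (F(G) = 12 + (-9 + 3*(G*(G + 1)))*(-2) = 12 + (-9 + 3*(G*(1 + G)))*(-2) = 12 + (-9 + 3*G*(1 + G))*(-2) = 12 + (18 - 6*G*(1 + G)) = 30 - 6*G*(1 + G))
sqrt(-21 - 9)*F(-20) = sqrt(-21 - 9)*(30 - 6*(-20)*(1 - 20)) = sqrt(-30)*(30 - 6*(-20)*(-19)) = (I*sqrt(30))*(30 - 2280) = (I*sqrt(30))*(-2250) = -2250*I*sqrt(30)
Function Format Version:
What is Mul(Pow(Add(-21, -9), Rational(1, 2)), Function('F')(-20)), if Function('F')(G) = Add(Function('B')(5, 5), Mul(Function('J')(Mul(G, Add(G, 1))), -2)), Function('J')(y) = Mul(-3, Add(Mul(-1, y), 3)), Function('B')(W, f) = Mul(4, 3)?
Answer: Mul(-2250, I, Pow(30, Rational(1, 2))) ≈ Mul(-12324., I)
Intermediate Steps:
Function('B')(W, f) = 12
Function('J')(y) = Add(-9, Mul(3, y)) (Function('J')(y) = Mul(-3, Add(3, Mul(-1, y))) = Add(-9, Mul(3, y)))
Function('F')(G) = Add(30, Mul(-6, G, Add(1, G))) (Function('F')(G) = Add(12, Mul(Add(-9, Mul(3, Mul(G, Add(G, 1)))), -2)) = Add(12, Mul(Add(-9, Mul(3, Mul(G, Add(1, G)))), -2)) = Add(12, Mul(Add(-9, Mul(3, G, Add(1, G))), -2)) = Add(12, Add(18, Mul(-6, G, Add(1, G)))) = Add(30, Mul(-6, G, Add(1, G))))
Mul(Pow(Add(-21, -9), Rational(1, 2)), Function('F')(-20)) = Mul(Pow(Add(-21, -9), Rational(1, 2)), Add(30, Mul(-6, -20, Add(1, -20)))) = Mul(Pow(-30, Rational(1, 2)), Add(30, Mul(-6, -20, -19))) = Mul(Mul(I, Pow(30, Rational(1, 2))), Add(30, -2280)) = Mul(Mul(I, Pow(30, Rational(1, 2))), -2250) = Mul(-2250, I, Pow(30, Rational(1, 2)))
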